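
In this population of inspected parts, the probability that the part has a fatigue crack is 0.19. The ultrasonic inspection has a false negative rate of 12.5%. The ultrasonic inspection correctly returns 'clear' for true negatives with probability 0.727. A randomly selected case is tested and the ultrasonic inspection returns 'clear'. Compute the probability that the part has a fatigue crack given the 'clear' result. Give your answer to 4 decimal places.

Let H be the event that the part has a fatigue crack. P(H) = 0.19, so P(¬H) = 0.81. With E the 'clear' result, P(E|H) = 0.125 and P(E|¬H) = 0.727.
P(E) = 0.125·0.19 + 0.727·0.81 = 0.023750 + 0.58887 = 0.61262.
By Bayes' theorem, P(H|E) = 0.023750 / 0.61262 = 0.0388.

P(H | E) ≈ 0.0388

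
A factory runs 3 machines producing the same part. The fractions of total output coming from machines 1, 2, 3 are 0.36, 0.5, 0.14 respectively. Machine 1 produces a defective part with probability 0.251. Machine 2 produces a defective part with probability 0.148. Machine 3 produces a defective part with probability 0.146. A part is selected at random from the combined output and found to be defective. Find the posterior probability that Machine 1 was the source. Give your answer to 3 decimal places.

Posterior probability ≈ 0.489

P(defective|M1) = 0.251; P(defective|M2) = 0.148; P(defective|M3) = 0.146.
Prior × likelihood for each source: 0.36·0.251=0.09036, 0.5·0.148=0.07400, 0.14·0.146=0.02044. Summing gives P(defective) = 0.18480.
P(Machine 1 | defective) = 0.09036 / 0.18480 = 0.489.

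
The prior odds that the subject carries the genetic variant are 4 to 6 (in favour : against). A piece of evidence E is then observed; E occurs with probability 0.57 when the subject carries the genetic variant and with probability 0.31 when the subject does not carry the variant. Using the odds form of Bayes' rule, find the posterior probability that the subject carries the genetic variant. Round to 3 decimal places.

Posterior probability ≈ 0.551

Prior odds = 4/6 = 0.66667.
Likelihood ratio for E = 0.57/0.31 = 1.8387.
Posterior odds = prior odds × LR = 1.2258.
Posterior probability = odds/(1+odds) = 1.2258/2.2258 = 0.551.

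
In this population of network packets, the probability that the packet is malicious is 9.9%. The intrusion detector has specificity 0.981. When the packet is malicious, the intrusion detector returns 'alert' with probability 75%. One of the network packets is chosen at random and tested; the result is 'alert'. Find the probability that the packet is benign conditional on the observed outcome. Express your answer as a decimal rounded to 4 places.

Write H for 'the packet is malicious'. Prior odds H:¬H = 0.099/0.901 = 0.10988. For the 'alert' outcome, the likelihood ratio is 0.75/0.019 = 39.474.
Posterior odds = 0.10988 × 39.474 = 4.3373, so P(H|E) = 4.3373/(1+4.3373) = 0.8126. Then P(¬H|E) = 1 − 0.8126 = 0.1874.

P(¬H | E) ≈ 0.1874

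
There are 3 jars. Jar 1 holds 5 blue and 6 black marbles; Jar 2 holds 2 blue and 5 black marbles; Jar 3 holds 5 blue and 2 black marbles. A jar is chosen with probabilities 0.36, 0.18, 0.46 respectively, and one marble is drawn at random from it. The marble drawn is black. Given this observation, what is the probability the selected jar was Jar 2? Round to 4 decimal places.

Posterior probability ≈ 0.2817

Tabulate prior·likelihood by source: [1] prior 0.36, lik 0.5455, product 0.1964; [2] prior 0.18, lik 0.7143, product 0.1286; [3] prior 0.46, lik 0.2857, product 0.1314.
Normalizing constant = 0.45636; the posterior for Jar 2 is its product over the sum, 0.1286/0.45636 = 0.2817.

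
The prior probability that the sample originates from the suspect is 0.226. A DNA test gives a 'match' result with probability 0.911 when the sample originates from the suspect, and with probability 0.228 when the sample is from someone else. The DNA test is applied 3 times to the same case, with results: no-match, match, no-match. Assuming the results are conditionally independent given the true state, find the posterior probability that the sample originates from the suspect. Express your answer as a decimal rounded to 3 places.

Let H be the event that the sample originates from the suspect; start with P(H) = 0.226. P('match'|H) = 0.911, P('match'|¬H) = 0.228.
Update on result 1 ('no-match'): P(H) ← 0.089·0.2260 / (0.089·0.2260 + 0.772·0.7740) = 0.020114/0.61764 = 0.0326.
Update on result 2 ('match'): P(H) ← 0.911·0.0326 / (0.911·0.0326 + 0.228·0.9674) = 0.029667/0.25024 = 0.1186.
Update on result 3 ('no-match'): P(H) ← 0.089·0.1186 / (0.089·0.1186 + 0.772·0.8814) = 0.010551/0.69103 = 0.0153.

Posterior P(H) ≈ 0.015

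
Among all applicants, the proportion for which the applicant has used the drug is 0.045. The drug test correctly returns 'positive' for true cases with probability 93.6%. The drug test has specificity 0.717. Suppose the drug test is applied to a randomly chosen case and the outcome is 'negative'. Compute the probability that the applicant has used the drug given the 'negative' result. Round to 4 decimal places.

Write H for 'the applicant has used the drug'. Prior odds H:¬H = 0.045/0.955 = 0.047120. For the 'negative' outcome, the likelihood ratio is 0.064/0.717 = 0.089261.
Posterior odds = 0.047120 × 0.089261 = 0.0042060, so P(H|E) = 0.0042060/(1+0.0042060) = 0.0042.

P(H | E) ≈ 0.0042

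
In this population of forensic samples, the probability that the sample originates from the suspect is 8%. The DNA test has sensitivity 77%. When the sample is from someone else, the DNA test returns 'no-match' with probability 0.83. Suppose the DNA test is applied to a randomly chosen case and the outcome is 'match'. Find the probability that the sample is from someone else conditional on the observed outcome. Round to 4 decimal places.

P(¬H | E) ≈ 0.7174

Write H for 'the sample originates from the suspect'. Prior odds H:¬H = 0.08/0.92 = 0.086957. For the 'match' outcome, the likelihood ratio is 0.77/0.17 = 4.5294.
Posterior odds = 0.086957 × 4.5294 = 0.39386, so P(H|E) = 0.39386/(1+0.39386) = 0.2826. Then P(¬H|E) = 1 − 0.2826 = 0.7174.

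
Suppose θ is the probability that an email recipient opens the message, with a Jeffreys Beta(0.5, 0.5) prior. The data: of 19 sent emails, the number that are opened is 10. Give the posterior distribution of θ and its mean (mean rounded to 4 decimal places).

The binomial likelihood is conjugate to the Beta prior: with 10 successes and 9 failures, the posterior is Beta(0.5+10, 0.5+9) = Beta(10.5, 9.5).
Posterior mean = α/(α+β) = 10.5/20 = 0.5250.

Posterior: Beta(10.5, 9.5); mean ≈ 0.5250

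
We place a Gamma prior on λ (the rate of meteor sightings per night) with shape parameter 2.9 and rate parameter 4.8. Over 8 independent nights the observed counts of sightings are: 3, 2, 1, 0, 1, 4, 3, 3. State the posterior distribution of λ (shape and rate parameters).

Posterior: Gamma(shape=19.9, rate=12.8)

Total count ∑xᵢ = 17 over n = 8 nights.
Gamma is conjugate to the Poisson likelihood: posterior is Gamma(shape = 2.9+17 = 19.9, rate = 4.8+8 = 12.8).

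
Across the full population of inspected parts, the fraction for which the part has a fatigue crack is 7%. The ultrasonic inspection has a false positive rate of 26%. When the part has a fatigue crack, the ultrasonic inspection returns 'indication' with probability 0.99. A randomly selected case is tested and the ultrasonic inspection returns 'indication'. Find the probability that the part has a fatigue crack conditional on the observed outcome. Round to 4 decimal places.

Let H be the event that the part has a fatigue crack. P(H) = 0.07, so P(¬H) = 0.93. With E the 'indication' result, P(E|H) = 0.99 and P(E|¬H) = 0.26.
P(E) = 0.99·0.07 + 0.26·0.93 = 0.069300 + 0.24180 = 0.31110.
By Bayes' theorem, P(H|E) = 0.069300 / 0.31110 = 0.2228.

P(H | E) ≈ 0.2228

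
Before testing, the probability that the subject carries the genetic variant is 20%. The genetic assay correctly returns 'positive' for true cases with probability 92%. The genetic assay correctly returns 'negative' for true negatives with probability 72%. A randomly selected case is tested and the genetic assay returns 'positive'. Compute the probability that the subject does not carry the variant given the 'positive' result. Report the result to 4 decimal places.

Write H for 'the subject carries the genetic variant'. Prior odds H:¬H = 0.2/0.8 = 0.25000. For the 'positive' outcome, the likelihood ratio is 0.92/0.28 = 3.2857.
Posterior odds = 0.25000 × 3.2857 = 0.82143, so P(H|E) = 0.82143/(1+0.82143) = 0.4510. Then P(¬H|E) = 1 − 0.4510 = 0.5490.

P(¬H | E) ≈ 0.5490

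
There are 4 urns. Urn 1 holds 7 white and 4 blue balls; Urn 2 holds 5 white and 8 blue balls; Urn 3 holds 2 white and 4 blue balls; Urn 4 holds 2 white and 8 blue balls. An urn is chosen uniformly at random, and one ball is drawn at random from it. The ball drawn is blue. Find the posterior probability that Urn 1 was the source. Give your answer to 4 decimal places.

Posterior probability ≈ 0.1487

P(blue|Urn 1) = 0.3636; P(blue|Urn 2) = 0.6154; P(blue|Urn 3) = 0.6667; P(blue|Urn 4) = 0.8.
Prior × likelihood for each source: 0.25·0.3636=0.09091, 0.25·0.6154=0.1538, 0.25·0.6667=0.1667, 0.25·0.8=0.2000. Summing gives P(blue) = 0.61142.
P(Urn 1 | blue) = 0.09091 / 0.61142 = 0.1487.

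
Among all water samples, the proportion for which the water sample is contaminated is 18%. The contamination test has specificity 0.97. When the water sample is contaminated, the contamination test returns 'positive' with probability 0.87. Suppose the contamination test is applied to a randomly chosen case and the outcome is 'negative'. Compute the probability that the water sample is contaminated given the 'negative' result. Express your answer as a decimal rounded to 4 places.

Let H be the event that the water sample is contaminated. P(H) = 0.18, so P(¬H) = 0.82. With E the 'negative' result, P(E|H) = 0.13 and P(E|¬H) = 0.97.
P(E) = 0.13·0.18 + 0.97·0.82 = 0.023400 + 0.79540 = 0.81880.
By Bayes' theorem, P(H|E) = 0.023400 / 0.81880 = 0.0286.

P(H | E) ≈ 0.0286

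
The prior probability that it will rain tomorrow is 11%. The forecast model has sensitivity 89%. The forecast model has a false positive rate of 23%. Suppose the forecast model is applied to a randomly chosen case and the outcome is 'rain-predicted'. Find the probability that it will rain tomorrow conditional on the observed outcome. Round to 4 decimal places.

P(H | E) ≈ 0.3235

Let H be the event that it will rain tomorrow. P(H) = 0.11, so P(¬H) = 0.89. With E the 'rain-predicted' result, P(E|H) = 0.89 and P(E|¬H) = 0.23.
P(E) = 0.89·0.11 + 0.23·0.89 = 0.097900 + 0.20470 = 0.30260.
By Bayes' theorem, P(H|E) = 0.097900 / 0.30260 = 0.3235.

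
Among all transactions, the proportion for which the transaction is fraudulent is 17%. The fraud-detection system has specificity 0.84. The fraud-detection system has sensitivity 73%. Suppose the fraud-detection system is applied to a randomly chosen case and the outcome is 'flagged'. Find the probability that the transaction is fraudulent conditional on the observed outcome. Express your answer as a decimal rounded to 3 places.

Let H be the event that the transaction is fraudulent. P(H) = 0.17, so P(¬H) = 0.83. With E the 'flagged' result, P(E|H) = 0.73 and P(E|¬H) = 0.16.
P(E) = 0.73·0.17 + 0.16·0.83 = 0.12410 + 0.13280 = 0.25690.
By Bayes' theorem, P(H|E) = 0.12410 / 0.25690 = 0.483.

P(H | E) ≈ 0.483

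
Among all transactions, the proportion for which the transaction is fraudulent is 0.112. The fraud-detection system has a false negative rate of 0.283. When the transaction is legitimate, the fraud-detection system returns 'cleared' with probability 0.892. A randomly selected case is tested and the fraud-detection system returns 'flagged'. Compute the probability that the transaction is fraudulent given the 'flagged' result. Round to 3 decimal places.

Write H for 'the transaction is fraudulent'. Prior odds H:¬H = 0.112/0.888 = 0.12613. For the 'flagged' outcome, the likelihood ratio is 0.717/0.108 = 6.6389.
Posterior odds = 0.12613 × 6.6389 = 0.83734, so P(H|E) = 0.83734/(1+0.83734) = 0.456.

P(H | E) ≈ 0.456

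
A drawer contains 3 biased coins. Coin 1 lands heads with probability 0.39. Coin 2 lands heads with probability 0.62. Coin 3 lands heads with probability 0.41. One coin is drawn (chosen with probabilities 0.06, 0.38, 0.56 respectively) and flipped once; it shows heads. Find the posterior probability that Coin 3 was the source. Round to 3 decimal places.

Posterior probability ≈ 0.470

Tabulate prior·likelihood by source: [1] prior 0.06, lik 0.39, product 0.02340; [2] prior 0.38, lik 0.62, product 0.2356; [3] prior 0.56, lik 0.41, product 0.2296.
Normalizing constant = 0.48860; the posterior for Coin 3 is its product over the sum, 0.2296/0.48860 = 0.470.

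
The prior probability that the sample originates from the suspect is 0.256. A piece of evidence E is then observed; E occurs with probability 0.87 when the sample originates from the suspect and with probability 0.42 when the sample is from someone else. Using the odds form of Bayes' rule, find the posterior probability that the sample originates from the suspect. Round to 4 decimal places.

Prior odds = 0.256/(1−0.256) = 0.34409. In log-odds, ln(0.34409) = -1.0669.
Add log likelihood ratio: ln(2.0714) = 0.72824.
Posterior log-odds = -0.33863, so posterior odds = exp(-0.33863) = 0.71275. Converting, P(H|E) = 0.71275/1.7127 = 0.4161.

Posterior probability ≈ 0.4161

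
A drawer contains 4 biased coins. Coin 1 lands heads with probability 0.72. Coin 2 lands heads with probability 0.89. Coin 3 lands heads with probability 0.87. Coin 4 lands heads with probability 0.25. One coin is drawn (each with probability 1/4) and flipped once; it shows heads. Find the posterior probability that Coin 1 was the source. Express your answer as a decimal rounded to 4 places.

Posterior probability ≈ 0.2637

Tabulate prior·likelihood by source: [1] prior 0.25, lik 0.72, product 0.1800; [2] prior 0.25, lik 0.89, product 0.2225; [3] prior 0.25, lik 0.87, product 0.2175; [4] prior 0.25, lik 0.25, product 0.06250.
Normalizing constant = 0.68250; the posterior for Coin 1 is its product over the sum, 0.1800/0.68250 = 0.2637.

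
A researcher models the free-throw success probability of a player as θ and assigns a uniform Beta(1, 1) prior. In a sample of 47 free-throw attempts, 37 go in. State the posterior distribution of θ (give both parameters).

Posterior: Beta(38, 11)

Observing 37 successes and 10 failures updates Beta(1, 1) by adding the success and failure counts to the two shape parameters: α = 1+37 = 38, β = 1+10 = 11.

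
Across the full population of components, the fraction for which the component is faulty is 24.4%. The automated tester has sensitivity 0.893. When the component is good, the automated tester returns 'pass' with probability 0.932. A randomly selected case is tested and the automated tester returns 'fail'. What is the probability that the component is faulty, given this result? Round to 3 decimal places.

P(H | E) ≈ 0.809

Write H for 'the component is faulty'. Prior odds H:¬H = 0.244/0.756 = 0.32275. For the 'fail' outcome, the likelihood ratio is 0.893/0.068 = 13.132.
Posterior odds = 0.32275 × 13.132 = 4.2385, so P(H|E) = 4.2385/(1+4.2385) = 0.809.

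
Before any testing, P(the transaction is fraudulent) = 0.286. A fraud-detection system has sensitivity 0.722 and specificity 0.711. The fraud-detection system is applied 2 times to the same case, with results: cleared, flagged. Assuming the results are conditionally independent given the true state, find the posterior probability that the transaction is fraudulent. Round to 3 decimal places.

Posterior P(H) ≈ 0.281

With H the event that the transaction is fraudulent, the joint likelihood of the observed sequence is P(data|H) = 0.278·0.722 = 0.20072 and P(data|¬H) = 0.711·0.289 = 0.20548.
Bayes: P(H|data) = 0.286·0.20072 / (0.286·0.20072 + 0.714·0.20548) = 0.057405/0.20412 = 0.2812.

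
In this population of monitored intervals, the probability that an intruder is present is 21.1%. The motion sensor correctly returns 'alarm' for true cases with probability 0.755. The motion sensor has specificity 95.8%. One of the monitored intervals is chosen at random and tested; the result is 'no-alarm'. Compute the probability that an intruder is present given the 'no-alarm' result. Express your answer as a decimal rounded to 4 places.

P(H | E) ≈ 0.0640

Let H be the event that an intruder is present. P(H) = 0.211, so P(¬H) = 0.789. With E the 'no-alarm' result, P(E|H) = 0.245 and P(E|¬H) = 0.958.
P(E) = 0.245·0.211 + 0.958·0.789 = 0.051695 + 0.75586 = 0.80756.
By Bayes' theorem, P(H|E) = 0.051695 / 0.80756 = 0.0640.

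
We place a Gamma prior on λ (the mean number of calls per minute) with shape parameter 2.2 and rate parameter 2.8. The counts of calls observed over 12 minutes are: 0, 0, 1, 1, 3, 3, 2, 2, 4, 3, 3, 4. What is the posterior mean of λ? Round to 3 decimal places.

Total count ∑xᵢ = 26 over n = 12 minutes.
Gamma is conjugate to the Poisson likelihood: posterior is Gamma(shape = 2.2+26 = 28.2, rate = 2.8+12 = 14.8).
Posterior mean = shape/rate = 28.2/14.8 = 1.905.

Posterior mean ≈ 1.905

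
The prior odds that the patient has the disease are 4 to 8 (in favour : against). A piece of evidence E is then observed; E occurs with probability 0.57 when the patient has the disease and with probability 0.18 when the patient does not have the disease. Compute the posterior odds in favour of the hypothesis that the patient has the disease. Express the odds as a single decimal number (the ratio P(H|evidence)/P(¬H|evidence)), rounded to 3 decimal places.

Prior odds = 4/8 = 0.50000. In log-odds, ln(0.50000) = -0.69315.
Add log likelihood ratio: ln(3.1667) = 1.1527.
Posterior log-odds = 0.45953, so posterior odds = exp(0.45953) = 1.5833.

Posterior odds ≈ 1.583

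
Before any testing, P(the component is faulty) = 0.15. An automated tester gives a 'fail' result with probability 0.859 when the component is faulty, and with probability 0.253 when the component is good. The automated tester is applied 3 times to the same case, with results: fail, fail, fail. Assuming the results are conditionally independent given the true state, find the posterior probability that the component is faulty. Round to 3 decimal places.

Posterior P(H) ≈ 0.874

Let H be the event that the component is faulty; start with P(H) = 0.15. P('fail'|H) = 0.859, P('fail'|¬H) = 0.253.
Update on result 1 ('fail'): P(H) ← 0.859·0.1500 / (0.859·0.1500 + 0.253·0.8500) = 0.12885/0.34390 = 0.3747.
Update on result 2 ('fail'): P(H) ← 0.859·0.3747 / (0.859·0.3747 + 0.253·0.6253) = 0.32184/0.48005 = 0.6704.
Update on result 3 ('fail'): P(H) ← 0.859·0.6704 / (0.859·0.6704 + 0.253·0.3296) = 0.57590/0.65928 = 0.8735.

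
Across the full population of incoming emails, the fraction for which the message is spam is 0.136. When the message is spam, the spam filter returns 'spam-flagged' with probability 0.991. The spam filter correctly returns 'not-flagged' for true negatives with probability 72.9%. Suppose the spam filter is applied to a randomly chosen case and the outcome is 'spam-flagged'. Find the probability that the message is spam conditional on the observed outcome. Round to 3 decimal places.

Write H for 'the message is spam'. Prior odds H:¬H = 0.136/0.864 = 0.15741. For the 'spam-flagged' outcome, the likelihood ratio is 0.991/0.271 = 3.6568.
Posterior odds = 0.15741 × 3.6568 = 0.57561, so P(H|E) = 0.57561/(1+0.57561) = 0.365.

P(H | E) ≈ 0.365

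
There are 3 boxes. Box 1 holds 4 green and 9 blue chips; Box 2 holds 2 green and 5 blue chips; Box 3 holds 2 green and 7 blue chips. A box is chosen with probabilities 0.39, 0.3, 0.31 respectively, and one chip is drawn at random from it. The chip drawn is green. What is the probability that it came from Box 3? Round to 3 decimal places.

Posterior probability ≈ 0.251

Tabulate prior·likelihood by source: [1] prior 0.39, lik 0.3077, product 0.1200; [2] prior 0.3, lik 0.2857, product 0.08571; [3] prior 0.31, lik 0.2222, product 0.06889.
Normalizing constant = 0.27460; the posterior for Box 3 is its product over the sum, 0.06889/0.27460 = 0.251.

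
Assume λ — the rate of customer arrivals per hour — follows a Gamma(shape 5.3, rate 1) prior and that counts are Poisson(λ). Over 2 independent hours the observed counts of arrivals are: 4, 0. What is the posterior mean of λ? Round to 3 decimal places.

Total count ∑xᵢ = 4 over n = 2 hours.
Gamma is conjugate to the Poisson likelihood: posterior is Gamma(shape = 5.3+4 = 9.3, rate = 1+2 = 3).
E[λ | data] = 9.3/3 = 3.100.

Posterior mean ≈ 3.100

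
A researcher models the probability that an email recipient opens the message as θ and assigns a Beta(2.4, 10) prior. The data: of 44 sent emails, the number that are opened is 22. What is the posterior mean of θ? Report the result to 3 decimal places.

The binomial likelihood is conjugate to the Beta prior: with 22 successes and 22 failures, the posterior is Beta(2.4+22, 10+22) = Beta(24.4, 32).
Posterior mean = α/(α+β) = 24.4/56.4 = 0.433.

Posterior mean ≈ 0.433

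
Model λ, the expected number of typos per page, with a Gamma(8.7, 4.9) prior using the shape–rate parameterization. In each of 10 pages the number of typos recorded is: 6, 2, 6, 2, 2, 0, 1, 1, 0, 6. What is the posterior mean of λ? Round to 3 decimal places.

Posterior mean ≈ 2.329

Total count ∑xᵢ = 26 over n = 10 pages.
Gamma is conjugate to the Poisson likelihood: posterior is Gamma(shape = 8.7+26 = 34.7, rate = 4.9+10 = 14.9).
E[λ | data] = 34.7/14.9 = 2.329.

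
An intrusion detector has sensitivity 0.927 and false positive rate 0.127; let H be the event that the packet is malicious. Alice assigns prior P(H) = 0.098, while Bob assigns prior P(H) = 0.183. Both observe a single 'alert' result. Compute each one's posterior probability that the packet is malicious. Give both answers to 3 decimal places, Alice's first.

Alice: 0.442; Bob: 0.620

The likelihood ratio for an 'alert' result is 0.927/0.127 = 7.2992.
Alice: prior odds 0.098/0.902 = 0.10865; posterior odds 0.79304; posterior probability 0.442.
Bob: prior odds 0.183/0.817 = 0.22399; posterior odds 1.6350; posterior probability 0.620.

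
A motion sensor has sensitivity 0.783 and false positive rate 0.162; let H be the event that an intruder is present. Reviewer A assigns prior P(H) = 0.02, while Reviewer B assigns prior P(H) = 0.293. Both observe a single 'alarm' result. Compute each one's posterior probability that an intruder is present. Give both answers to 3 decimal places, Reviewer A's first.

P('+'|H) = 0.783, P('+'|¬H) = 0.162.
Reviewer A: numerator 0.783·0.02 = 0.015660; evidence = 0.015660+0.162·0.98 = 0.17442; posterior = 0.090.
Reviewer B: numerator 0.783·0.293 = 0.22942; evidence = 0.22942+0.162·0.707 = 0.34395; posterior = 0.667.

Reviewer A: 0.090; Reviewer B: 0.667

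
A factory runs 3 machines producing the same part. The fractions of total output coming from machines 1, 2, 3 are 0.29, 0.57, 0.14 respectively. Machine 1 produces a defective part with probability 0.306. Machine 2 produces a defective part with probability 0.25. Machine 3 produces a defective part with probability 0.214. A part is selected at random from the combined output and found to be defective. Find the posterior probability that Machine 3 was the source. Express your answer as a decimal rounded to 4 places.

Posterior probability ≈ 0.1147

P(defective|M1) = 0.306; P(defective|M2) = 0.25; P(defective|M3) = 0.214.
Prior × likelihood for each source: 0.29·0.306=0.08874, 0.57·0.25=0.1425, 0.14·0.214=0.02996. Summing gives P(defective) = 0.26120.
P(Machine 3 | defective) = 0.02996 / 0.26120 = 0.1147.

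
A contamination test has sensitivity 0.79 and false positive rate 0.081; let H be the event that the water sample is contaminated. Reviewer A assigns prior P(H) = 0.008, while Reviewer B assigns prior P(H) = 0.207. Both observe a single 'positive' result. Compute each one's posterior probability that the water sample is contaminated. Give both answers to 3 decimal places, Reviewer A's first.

Reviewer A: 0.073; Reviewer B: 0.718

P('+'|H) = 0.79, P('+'|¬H) = 0.081.
Reviewer A: numerator 0.79·0.008 = 0.0063200; evidence = 0.0063200+0.081·0.992 = 0.086672; posterior = 0.073.
Reviewer B: numerator 0.79·0.207 = 0.16353; evidence = 0.16353+0.081·0.793 = 0.22776; posterior = 0.718.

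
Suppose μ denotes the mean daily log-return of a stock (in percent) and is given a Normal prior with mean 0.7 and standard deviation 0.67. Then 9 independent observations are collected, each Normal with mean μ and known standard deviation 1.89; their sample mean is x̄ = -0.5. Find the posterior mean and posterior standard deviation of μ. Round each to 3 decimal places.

Posterior mean ≈ 0.063; posterior SD ≈ 0.459

With known σ, the Normal prior is conjugate. Weight on the data is w = (n/σ²)/(n/σ² + 1/τ₀²) = 2.51953/(2.51953+2.22767) = 0.53074.
Posterior mean = w·x̄ + (1−w)·μ₀ = 0.53074·-0.5 + 0.46926·0.7 = 0.063. Posterior variance = 1/(2.51953+2.22767) = 0.210651, so SD = 0.459.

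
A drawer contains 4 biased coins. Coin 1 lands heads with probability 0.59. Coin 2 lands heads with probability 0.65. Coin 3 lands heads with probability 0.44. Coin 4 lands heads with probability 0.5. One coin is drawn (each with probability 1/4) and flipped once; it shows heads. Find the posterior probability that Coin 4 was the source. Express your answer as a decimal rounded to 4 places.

Posterior probability ≈ 0.2294

Tabulate prior·likelihood by source: [1] prior 0.25, lik 0.59, product 0.1475; [2] prior 0.25, lik 0.65, product 0.1625; [3] prior 0.25, lik 0.44, product 0.1100; [4] prior 0.25, lik 0.5, product 0.1250.
Normalizing constant = 0.54500; the posterior for Coin 4 is its product over the sum, 0.1250/0.54500 = 0.2294.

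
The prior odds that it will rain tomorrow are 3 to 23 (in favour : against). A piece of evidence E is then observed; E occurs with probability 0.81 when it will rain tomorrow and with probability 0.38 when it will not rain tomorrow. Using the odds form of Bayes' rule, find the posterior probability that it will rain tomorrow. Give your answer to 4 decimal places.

Prior odds = 3/23 = 0.13043. In log-odds, ln(0.13043) = -2.0369.
Add log likelihood ratio: ln(2.1316) = 0.75686.
Posterior log-odds = -1.2800, so posterior odds = exp(-1.2800) = 0.27803. Converting, P(H|E) = 0.27803/1.2780 = 0.2175.

Posterior probability ≈ 0.2175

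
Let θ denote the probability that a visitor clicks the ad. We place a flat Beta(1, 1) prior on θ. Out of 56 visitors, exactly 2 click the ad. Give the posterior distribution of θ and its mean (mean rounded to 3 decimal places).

Observing 2 successes and 54 failures updates Beta(1, 1) by adding the success and failure counts to the two shape parameters: α = 1+2 = 3, β = 1+54 = 55.
Posterior mean = α/(α+β) = 3/58 = 0.052.

Posterior: Beta(3, 55); mean ≈ 0.052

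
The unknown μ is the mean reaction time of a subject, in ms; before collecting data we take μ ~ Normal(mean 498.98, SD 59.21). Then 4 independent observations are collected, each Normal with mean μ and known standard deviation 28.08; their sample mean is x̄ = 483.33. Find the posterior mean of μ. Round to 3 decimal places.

Posterior mean ≈ 484.163

Prior precision 1/τ₀² = 1/59.21² = 0.00028524; data precision n/σ² = 4/28.08² = 0.00507301.
Posterior precision = 0.00028524 + 0.00507301 = 0.00535825.
Posterior mean = (0.00028524·498.98 + 0.00507301·483.33) / 0.00535825 = 484.163.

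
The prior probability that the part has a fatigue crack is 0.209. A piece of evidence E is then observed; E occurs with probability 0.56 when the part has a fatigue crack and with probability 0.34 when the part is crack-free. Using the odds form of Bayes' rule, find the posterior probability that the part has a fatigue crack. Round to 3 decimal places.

Prior odds = 0.209/(1−0.209) = 0.26422. In log-odds, ln(0.26422) = -1.3310.
Add log likelihood ratio: ln(1.6471) = 0.49899.
Posterior log-odds = -0.83197, so posterior odds = exp(-0.83197) = 0.43519. Converting, P(H|E) = 0.43519/1.4352 = 0.303.

Posterior probability ≈ 0.303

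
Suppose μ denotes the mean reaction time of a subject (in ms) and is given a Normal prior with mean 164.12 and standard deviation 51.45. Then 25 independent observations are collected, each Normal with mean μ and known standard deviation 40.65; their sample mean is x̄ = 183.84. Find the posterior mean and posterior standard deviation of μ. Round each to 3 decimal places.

With known σ, the Normal prior is conjugate. Weight on the data is w = (n/σ²)/(n/σ² + 1/τ₀²) = 0.0151293/(0.0151293+0.00037777) = 0.97564.
Posterior mean = w·x̄ + (1−w)·μ₀ = 0.97564·183.84 + 0.024361·164.12 = 183.360. Posterior variance = 1/(0.0151293+0.00037777) = 64.4867, so SD = 8.030.

Posterior mean ≈ 183.360; posterior SD ≈ 8.030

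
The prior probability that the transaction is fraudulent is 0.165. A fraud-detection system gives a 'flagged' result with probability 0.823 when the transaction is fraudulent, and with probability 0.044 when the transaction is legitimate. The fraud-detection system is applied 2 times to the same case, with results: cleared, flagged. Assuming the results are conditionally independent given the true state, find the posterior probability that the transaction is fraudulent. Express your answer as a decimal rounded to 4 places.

Let H be the event that the transaction is fraudulent; start with P(H) = 0.165. P('flagged'|H) = 0.823, P('flagged'|¬H) = 0.044.
Update on result 1 ('cleared'): P(H) ← 0.177·0.1650 / (0.177·0.1650 + 0.956·0.8350) = 0.029205/0.82747 = 0.0353.
Update on result 2 ('flagged'): P(H) ← 0.823·0.0353 / (0.823·0.0353 + 0.044·0.9647) = 0.029047/0.071494 = 0.4063.

Posterior P(H) ≈ 0.4063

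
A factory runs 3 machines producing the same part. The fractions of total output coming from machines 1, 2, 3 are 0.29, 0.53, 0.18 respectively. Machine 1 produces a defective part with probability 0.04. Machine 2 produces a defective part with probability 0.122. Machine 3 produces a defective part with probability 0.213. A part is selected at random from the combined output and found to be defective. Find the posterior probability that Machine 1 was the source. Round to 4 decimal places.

Tabulate prior·likelihood by source: [1] prior 0.29, lik 0.04, product 0.01160; [2] prior 0.53, lik 0.122, product 0.06466; [3] prior 0.18, lik 0.213, product 0.03834.
Normalizing constant = 0.11460; the posterior for Machine 1 is its product over the sum, 0.01160/0.11460 = 0.1012.

Posterior probability ≈ 0.1012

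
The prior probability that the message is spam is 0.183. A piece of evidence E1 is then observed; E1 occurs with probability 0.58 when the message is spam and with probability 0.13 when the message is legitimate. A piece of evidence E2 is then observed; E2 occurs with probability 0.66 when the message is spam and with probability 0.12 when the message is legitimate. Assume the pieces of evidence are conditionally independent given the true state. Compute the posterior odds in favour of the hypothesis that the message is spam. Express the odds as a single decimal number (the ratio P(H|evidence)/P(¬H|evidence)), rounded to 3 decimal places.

Posterior odds ≈ 5.496

Prior odds = 0.183/(1−0.183) = 0.22399. In log-odds, ln(0.22399) = -1.4962.
Add log likelihood ratios: ln(4.4615) + ln(5.5000) = 3.2002.
Posterior log-odds = 1.7041, so posterior odds = exp(1.7041) = 5.4964.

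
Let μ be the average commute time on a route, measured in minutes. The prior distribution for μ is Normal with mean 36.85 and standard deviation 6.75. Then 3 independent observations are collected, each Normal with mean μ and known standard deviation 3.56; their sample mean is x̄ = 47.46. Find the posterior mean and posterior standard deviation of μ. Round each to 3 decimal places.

Posterior mean ≈ 46.560; posterior SD ≈ 1.966

With known σ, the Normal prior is conjugate. Weight on the data is w = (n/σ²)/(n/σ² + 1/τ₀²) = 0.236713/(0.236713+0.0219479) = 0.91515.
Posterior mean = w·x̄ + (1−w)·μ₀ = 0.91515·47.46 + 0.084852·36.85 = 46.560. Posterior variance = 1/(0.236713+0.0219479) = 3.86607, so SD = 1.966.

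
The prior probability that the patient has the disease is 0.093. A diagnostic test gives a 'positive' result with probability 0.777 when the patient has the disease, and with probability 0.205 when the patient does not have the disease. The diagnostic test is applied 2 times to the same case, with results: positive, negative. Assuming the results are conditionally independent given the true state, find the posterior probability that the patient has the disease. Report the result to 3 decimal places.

With H the event that the patient has the disease, the joint likelihood of the observed sequence is P(data|H) = 0.777·0.223 = 0.17327 and P(data|¬H) = 0.205·0.795 = 0.16298.
Bayes: P(H|data) = 0.093·0.17327 / (0.093·0.17327 + 0.907·0.16298) = 0.016114/0.16393 = 0.0983.

Posterior P(H) ≈ 0.098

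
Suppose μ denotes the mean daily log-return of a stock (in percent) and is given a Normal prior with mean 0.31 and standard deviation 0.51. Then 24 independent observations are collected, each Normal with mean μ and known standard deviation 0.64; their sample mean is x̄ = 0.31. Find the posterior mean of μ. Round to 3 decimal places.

Posterior mean ≈ 0.310

With known σ, the Normal prior is conjugate. Weight on the data is w = (n/σ²)/(n/σ² + 1/τ₀²) = 58.5938/(58.5938+3.84468) = 0.93842.
Posterior mean = w·x̄ + (1−w)·μ₀ = 0.93842·0.31 + 0.061575·0.31 = 0.310.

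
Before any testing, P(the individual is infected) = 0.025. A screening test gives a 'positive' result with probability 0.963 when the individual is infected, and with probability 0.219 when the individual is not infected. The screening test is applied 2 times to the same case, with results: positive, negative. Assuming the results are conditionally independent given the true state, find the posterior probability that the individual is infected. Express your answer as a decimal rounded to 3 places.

Posterior P(H) ≈ 0.005

Let H be the event that the individual is infected; start with P(H) = 0.025. P('positive'|H) = 0.963, P('positive'|¬H) = 0.219.
Update on result 1 ('positive'): P(H) ← 0.963·0.0250 / (0.963·0.0250 + 0.219·0.9750) = 0.024075/0.23760 = 0.1013.
Update on result 2 ('negative'): P(H) ← 0.037·0.1013 / (0.037·0.1013 + 0.781·0.8987) = 0.0037491/0.70561 = 0.0053.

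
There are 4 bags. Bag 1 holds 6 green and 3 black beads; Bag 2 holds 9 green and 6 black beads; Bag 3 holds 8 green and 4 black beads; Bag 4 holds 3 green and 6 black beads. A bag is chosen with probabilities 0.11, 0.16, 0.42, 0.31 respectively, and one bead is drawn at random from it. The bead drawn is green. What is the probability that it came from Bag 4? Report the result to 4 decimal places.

Tabulate prior·likelihood by source: [1] prior 0.11, lik 0.6667, product 0.07333; [2] prior 0.16, lik 0.6, product 0.09600; [3] prior 0.42, lik 0.6667, product 0.2800; [4] prior 0.31, lik 0.3333, product 0.1033.
Normalizing constant = 0.55267; the posterior for Bag 4 is its product over the sum, 0.1033/0.55267 = 0.1870.

Posterior probability ≈ 0.1870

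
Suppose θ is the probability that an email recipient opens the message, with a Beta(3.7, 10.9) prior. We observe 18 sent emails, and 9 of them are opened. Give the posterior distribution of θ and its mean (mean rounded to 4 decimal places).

The binomial likelihood is conjugate to the Beta prior: with 9 successes and 9 failures, the posterior is Beta(3.7+9, 10.9+9) = Beta(12.7, 19.9).
Posterior mean = α/(α+β) = 12.7/32.6 = 0.3896.

Posterior: Beta(12.7, 19.9); mean ≈ 0.3896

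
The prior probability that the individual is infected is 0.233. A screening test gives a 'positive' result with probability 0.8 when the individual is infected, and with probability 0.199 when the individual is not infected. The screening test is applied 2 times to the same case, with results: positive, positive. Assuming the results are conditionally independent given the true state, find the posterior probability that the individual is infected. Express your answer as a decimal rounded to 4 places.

Posterior P(H) ≈ 0.8308

With H the event that the individual is infected, the joint likelihood of the observed sequence is P(data|H) = 0.8·0.8 = 0.64000 and P(data|¬H) = 0.199·0.199 = 0.039601.
Bayes: P(H|data) = 0.233·0.64000 / (0.233·0.64000 + 0.767·0.039601) = 0.14912/0.17949 = 0.8308.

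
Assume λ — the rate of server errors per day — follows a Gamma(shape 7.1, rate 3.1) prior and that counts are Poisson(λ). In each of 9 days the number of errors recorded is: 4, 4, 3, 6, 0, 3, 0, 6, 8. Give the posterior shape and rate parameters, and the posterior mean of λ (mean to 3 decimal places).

Posterior: Gamma(shape=41.1, rate=12.1); mean ≈ 3.397

The Poisson likelihood adds the total count to the shape and the number of exposure periods to the rate. Here ∑xᵢ = 34 and n = 9, so shape 7.1→41.1 and rate 3.1→12.1.
E[λ | data] = 41.1/12.1 = 3.397.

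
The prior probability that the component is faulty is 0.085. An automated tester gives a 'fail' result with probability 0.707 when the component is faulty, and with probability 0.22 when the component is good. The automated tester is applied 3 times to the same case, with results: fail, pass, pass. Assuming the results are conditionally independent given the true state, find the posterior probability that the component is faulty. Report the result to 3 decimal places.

With H the event that the component is faulty, the joint likelihood of the observed sequence is P(data|H) = 0.707·0.293·0.293 = 0.060695 and P(data|¬H) = 0.22·0.78·0.78 = 0.13385.
Bayes: P(H|data) = 0.085·0.060695 / (0.085·0.060695 + 0.915·0.13385) = 0.0051591/0.12763 = 0.0404.

Posterior P(H) ≈ 0.040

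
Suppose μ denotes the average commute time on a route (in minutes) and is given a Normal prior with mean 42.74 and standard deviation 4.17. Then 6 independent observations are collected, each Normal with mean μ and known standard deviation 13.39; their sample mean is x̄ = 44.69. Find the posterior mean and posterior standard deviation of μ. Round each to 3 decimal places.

Prior precision 1/τ₀² = 1/4.17² = 0.0575080; data precision n/σ² = 6/13.39² = 0.0334649.
Posterior precision = 0.0575080 + 0.0334649 = 0.0909729, giving posterior SD = 1/√0.0909729 = 3.315.
Posterior mean = (0.0575080·42.74 + 0.0334649·44.69) / 0.0909729 = 43.457.

Posterior mean ≈ 43.457; posterior SD ≈ 3.315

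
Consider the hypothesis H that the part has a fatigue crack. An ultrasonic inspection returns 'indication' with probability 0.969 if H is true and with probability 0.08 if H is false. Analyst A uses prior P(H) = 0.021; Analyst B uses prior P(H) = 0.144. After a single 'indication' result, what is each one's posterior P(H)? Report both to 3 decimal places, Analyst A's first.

The likelihood ratio for an 'indication' result is 0.969/0.08 = 12.112.
Analyst A: prior odds 0.021/0.979 = 0.021450; posterior odds 0.25982; posterior probability 0.206.
Analyst B: prior odds 0.144/0.856 = 0.16822; posterior odds 2.0376; posterior probability 0.671.

Analyst A: 0.206; Analyst B: 0.671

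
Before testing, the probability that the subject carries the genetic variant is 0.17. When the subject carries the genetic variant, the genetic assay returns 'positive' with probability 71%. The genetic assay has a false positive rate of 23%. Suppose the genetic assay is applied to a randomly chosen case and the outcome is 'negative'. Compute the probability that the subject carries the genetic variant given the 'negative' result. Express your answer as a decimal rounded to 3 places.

P(H | E) ≈ 0.072

Let H be the event that the subject carries the genetic variant. P(H) = 0.17, so P(¬H) = 0.83. With E the 'negative' result, P(E|H) = 0.29 and P(E|¬H) = 0.77.
P(E) = 0.29·0.17 + 0.77·0.83 = 0.049300 + 0.63910 = 0.68840.
By Bayes' theorem, P(H|E) = 0.049300 / 0.68840 = 0.072.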